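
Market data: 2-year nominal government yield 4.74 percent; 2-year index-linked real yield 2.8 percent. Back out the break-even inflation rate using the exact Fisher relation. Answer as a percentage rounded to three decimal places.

1.887%

(1 + π) = (1 + i)/(1 + r) = 1.04740 / 1.02800 = 1.018872
Break-even inflation = 1.018872 − 1 → 1.887%.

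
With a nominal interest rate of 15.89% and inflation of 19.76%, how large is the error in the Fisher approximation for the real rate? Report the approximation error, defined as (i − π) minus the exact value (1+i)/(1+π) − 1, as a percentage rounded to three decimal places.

Approximate: r ≈ 15.890% − 19.760% = -3.8700%
Exact: (1 + 0.1589)/(1 + 0.1976) − 1 = -3.23146%
Error = -3.8700% − (-3.23146%) = -0.63854% → -0.639%.

-0.639%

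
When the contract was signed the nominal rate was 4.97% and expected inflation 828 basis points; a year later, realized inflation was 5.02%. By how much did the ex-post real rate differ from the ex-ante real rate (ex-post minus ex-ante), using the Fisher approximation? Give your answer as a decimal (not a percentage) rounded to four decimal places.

Ex-ante: 4.97% − 8.28% = -3.310%
Ex-post: 4.97% − 5.02% = -0.050%
Difference (ex-post − ex-ante) = 3.2600% → 0.0326.

0.0326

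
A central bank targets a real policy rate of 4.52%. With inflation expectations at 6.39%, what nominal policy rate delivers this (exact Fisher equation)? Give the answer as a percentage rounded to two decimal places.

(1 + i) = (1 + r)(1 + π) = 1.04520 × 1.06390 = 1.11198828
i = 1.11198828 − 1, so the required nominal rate is 11.20%.

11.20%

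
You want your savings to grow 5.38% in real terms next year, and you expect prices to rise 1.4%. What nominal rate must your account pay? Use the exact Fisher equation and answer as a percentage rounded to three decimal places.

(1 + i) = (1 + r)(1 + π) = 1.05380 × 1.01400 = 1.0685532
i = 1.0685532 − 1, so the required nominal rate is 6.855%.

6.855%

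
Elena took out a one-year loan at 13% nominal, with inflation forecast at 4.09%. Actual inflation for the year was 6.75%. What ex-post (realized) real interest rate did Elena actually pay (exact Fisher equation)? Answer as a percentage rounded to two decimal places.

Ex-post: (1 + 0.1300)/(1 + 0.0675) − 1 = 5.8548%
So the realized real rate is 5.85%.

5.85%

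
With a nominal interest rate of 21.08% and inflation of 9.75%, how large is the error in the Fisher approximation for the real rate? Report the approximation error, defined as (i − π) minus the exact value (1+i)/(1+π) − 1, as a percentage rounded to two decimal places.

Approximate: r ≈ 21.080% − 9.750% = 11.3300%
Exact: (1 + 0.2108)/(1 + 0.0975) − 1 = 10.3235%
Error = 11.3300% − 10.3235% = 1.0065% → 1.01%.

1.01%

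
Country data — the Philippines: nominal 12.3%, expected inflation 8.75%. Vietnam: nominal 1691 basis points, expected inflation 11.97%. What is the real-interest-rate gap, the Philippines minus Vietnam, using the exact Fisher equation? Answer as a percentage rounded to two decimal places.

-1.15%

The Philippines: (1 + 0.1230)/(1 + 0.0875) − 1 = 3.2644%
Vietnam: (1 + 0.1691)/(1 + 0.1197) − 1 = 4.4119%
Differential = 3.2644% − 4.4119% = -1.1475% → -1.15%.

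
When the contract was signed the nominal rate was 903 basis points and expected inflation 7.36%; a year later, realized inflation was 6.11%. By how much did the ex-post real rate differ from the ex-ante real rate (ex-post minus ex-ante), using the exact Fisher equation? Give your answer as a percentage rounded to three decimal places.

Ex-ante: (1 + 0.0903)/(1 + 0.0736) − 1 = 1.5555%
Ex-post: (1 + 0.0903)/(1 + 0.0611) − 1 = 2.7519%
Difference (ex-post − ex-ante) = 1.1963% → 1.196%.

1.196%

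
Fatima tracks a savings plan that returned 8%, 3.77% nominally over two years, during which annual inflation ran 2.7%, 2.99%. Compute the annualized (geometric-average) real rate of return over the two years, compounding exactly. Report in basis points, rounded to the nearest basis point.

294 basis points

Nominal growth factor = 1.0800 × 1.0377 = 1.12071600
Price-level growth factor = 1.0270 × 1.0299 = 1.05770730
Real growth factor = 1.12071600 / 1.05770730 = 1.05957102
Annualized real rate = 1.05957102^(1/2) − 1 = 2.9355% → 294 basis points.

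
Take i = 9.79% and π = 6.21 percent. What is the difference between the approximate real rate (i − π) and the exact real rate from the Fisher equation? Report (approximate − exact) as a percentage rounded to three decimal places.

0.209%

Approximate: r ≈ 9.790% − 6.210% = 3.5800%
Exact: (1 + 0.0979)/(1 + 0.0621) − 1 = 3.3707%
Error = 3.5800% − 3.3707% = 0.2093% → 0.209%.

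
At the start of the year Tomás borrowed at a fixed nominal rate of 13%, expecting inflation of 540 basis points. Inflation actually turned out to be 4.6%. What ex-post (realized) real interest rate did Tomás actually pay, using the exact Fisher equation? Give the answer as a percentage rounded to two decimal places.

Ex-post: (1 + 0.1300)/(1 + 0.0460) − 1 = 8.0306%
So the realized real rate is 8.03%.

8.03%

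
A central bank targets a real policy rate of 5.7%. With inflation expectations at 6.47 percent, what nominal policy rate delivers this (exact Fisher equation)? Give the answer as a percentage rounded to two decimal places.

(1 + i) = (1 + r)(1 + π) = 1.05700 × 1.06470 = 1.1253879
i = 1.1253879 − 1, so the required nominal rate is 12.54%.

12.54%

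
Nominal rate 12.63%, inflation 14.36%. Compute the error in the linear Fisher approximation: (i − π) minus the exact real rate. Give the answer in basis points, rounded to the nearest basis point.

Approximate: r ≈ 12.630% − 14.360% = -1.7300%
Exact: (1 + 0.1263)/(1 + 0.1436) − 1 = -1.5128%
Error = -1.7300% − (-1.5128%) = -0.2172% → -22 basis points.

-22 basis points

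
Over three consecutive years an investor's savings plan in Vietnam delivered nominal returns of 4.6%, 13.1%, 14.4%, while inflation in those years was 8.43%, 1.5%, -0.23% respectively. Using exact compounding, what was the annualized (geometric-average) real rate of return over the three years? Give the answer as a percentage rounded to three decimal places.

Nominal growth factor = 1.0460 × 1.1310 × 1.1440 = 1.35338174
Price-level growth factor = 1.0843 × 1.0150 × 0.9977 = 1.09803320
Real growth factor = 1.35338174 / 1.09803320 = 1.23255084
Annualized real rate = 1.23255084^(1/3) − 1 = 7.2181% → 7.218%.

7.218%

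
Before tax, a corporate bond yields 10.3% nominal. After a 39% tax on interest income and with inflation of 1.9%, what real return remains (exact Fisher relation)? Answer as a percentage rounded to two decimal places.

4.30%

After-tax nominal return = 10.3% × (1 − 0.39) = 6.2830%.
1 + r = 1.06283 / 1.01900 = 1.043013
After-tax real rate = 1.043013 − 1 → 4.30%.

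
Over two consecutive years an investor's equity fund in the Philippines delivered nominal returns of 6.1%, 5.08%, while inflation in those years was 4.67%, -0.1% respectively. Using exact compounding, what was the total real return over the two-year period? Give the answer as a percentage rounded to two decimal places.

Nominal growth factor = 1.0610 × 1.0508 = 1.114899
Price-level growth factor = 1.0467 × 0.9990 = 1.045653
Real growth factor = 1.114899 / 1.045653 = 1.066222
Total real return = 1.066222 − 1 → 6.62%.

6.62%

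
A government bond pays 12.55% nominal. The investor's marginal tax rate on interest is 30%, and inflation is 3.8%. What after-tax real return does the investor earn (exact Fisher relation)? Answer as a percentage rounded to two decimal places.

After-tax nominal return = 12.55% × (1 − 0.3) = 8.7850%.
1 + r = 1.08785 / 1.03800 = 1.048025
After-tax real rate = 1.048025 − 1 → 4.80%.

4.80%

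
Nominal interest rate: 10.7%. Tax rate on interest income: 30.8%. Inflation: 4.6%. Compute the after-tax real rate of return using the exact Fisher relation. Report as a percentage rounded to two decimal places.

After-tax nominal return = 10.7% × (1 − 0.308) = 7.4044%.
1 + r = 1.074044 / 1.04600 = 1.026811
After-tax real rate = 1.026811 − 1 → 2.68%.

2.68%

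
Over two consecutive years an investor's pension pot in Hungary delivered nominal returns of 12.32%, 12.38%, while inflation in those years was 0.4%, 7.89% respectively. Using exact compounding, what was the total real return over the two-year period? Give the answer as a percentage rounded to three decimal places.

16.528%

Compound the nominal returns: 1.1232 × 1.1238 = 1.262252.
Compound inflation: 1.0040 × 1.0789 = 1.083216.
Deflate: 1.262252 / 1.083216 = 1.165282.
Total real return = 1.165282 − 1 → 16.528%.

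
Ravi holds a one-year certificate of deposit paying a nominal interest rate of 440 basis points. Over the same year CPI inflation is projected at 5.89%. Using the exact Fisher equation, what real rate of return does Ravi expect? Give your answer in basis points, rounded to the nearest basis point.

-141 basis points

By the Fisher equation, 1 + r = (1 + i)/(1 + π).
1 + r = 1.04400 / 1.05890 = 0.985929
r = 0.985929 − 1 = -1.4071%, i.e. -141 basis points.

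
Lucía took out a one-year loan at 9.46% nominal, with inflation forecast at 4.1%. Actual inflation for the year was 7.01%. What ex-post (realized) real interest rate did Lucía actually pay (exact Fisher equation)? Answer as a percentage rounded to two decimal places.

2.29%

Ex-post: (1 + 0.0946)/(1 + 0.0701) − 1 = 2.2895%
So the realized real rate is 2.29%.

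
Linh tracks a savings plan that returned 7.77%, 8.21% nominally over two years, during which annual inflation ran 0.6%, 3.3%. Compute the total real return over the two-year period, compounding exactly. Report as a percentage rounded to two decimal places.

Nominal growth factor = 1.0777 × 1.0821 = 1.166179
Price-level growth factor = 1.0060 × 1.0330 = 1.039198
Real growth factor = 1.166179 / 1.039198 = 1.122192
Total real return = 1.122192 − 1 → 12.22%.

12.22%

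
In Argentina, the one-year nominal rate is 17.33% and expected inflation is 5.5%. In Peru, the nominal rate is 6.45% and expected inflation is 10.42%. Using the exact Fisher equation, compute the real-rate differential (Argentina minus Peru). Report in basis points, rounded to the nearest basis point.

Argentina: (1 + 0.1733)/(1 + 0.0550) − 1 = 11.2133%
Peru: (1 + 0.0645)/(1 + 0.1042) − 1 = -3.5954%
Differential = 11.2133% − (-3.5954%) = 14.8086% → 1481 basis points.

1481 basis points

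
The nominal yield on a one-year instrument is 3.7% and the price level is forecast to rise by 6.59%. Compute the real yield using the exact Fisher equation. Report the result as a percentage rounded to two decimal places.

By the Fisher relation, 1 + r = (1 + i)/(1 + π).
1 + r = 1.03700 / 1.06590 = 0.972887
r = 0.972887 − 1 = -2.7113%, i.e. -2.71%.

-2.71%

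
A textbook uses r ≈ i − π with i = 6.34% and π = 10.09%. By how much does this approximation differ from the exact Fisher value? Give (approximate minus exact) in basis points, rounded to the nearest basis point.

-34 basis points

Approximate: r ≈ 6.340% − 10.090% = -3.7500%
Exact: (1 + 0.0634)/(1 + 0.1009) − 1 = -3.4063%
Error = -3.7500% − (-3.4063%) = -0.3437% → -34 basis points.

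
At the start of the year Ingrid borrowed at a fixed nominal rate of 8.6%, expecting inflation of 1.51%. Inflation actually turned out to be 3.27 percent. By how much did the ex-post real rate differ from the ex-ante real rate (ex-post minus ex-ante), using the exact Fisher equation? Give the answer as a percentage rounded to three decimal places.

Ex-ante: (1 + 0.0860)/(1 + 0.0151) − 1 = 6.9845%
Ex-post: (1 + 0.0860)/(1 + 0.0327) − 1 = 5.1612%
Difference (ex-post − ex-ante) = -1.8233% → -1.823%.

-1.823%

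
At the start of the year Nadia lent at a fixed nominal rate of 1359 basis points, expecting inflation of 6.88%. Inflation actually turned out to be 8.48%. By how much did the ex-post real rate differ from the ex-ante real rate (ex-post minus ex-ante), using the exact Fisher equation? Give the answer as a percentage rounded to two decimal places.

-1.57%

Ex-ante: (1 + 0.1359)/(1 + 0.0688) − 1 = 6.2781%
Ex-post: (1 + 0.1359)/(1 + 0.0848) − 1 = 4.7105%
Difference (ex-post − ex-ante) = -1.5675% → -1.57%.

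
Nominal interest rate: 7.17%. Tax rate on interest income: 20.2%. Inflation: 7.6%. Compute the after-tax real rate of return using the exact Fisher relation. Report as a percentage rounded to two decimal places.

After-tax nominal return = 7.17% × (1 − 0.202) = 5.72166%.
1 + r = 1.0572166 / 1.07600 = 0.982543
After-tax real rate = 0.982543 − 1 → -1.75%.

-1.75%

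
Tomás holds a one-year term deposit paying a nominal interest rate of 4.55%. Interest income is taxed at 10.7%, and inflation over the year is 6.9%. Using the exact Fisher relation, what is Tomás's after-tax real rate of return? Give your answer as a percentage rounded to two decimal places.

After-tax nominal return = 4.55% × (1 − 0.107) = 4.06315%.
1 + r = 1.0406315 / 1.06900 = 0.973463
After-tax real rate = 0.973463 − 1 → -2.65%.

-2.65%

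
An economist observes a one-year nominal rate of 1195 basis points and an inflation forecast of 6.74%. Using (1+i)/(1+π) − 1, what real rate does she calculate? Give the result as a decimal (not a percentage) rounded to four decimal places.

1 + r = 1.11950 / 1.06740 = 1.048810
r = 1.048810 − 1 = 4.8810%, i.e. 0.0488.

0.0488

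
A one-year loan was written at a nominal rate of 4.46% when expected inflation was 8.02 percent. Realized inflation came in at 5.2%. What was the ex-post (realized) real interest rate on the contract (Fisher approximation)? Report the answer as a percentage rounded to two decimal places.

-0.74%

Ex-post: 4.46% − 5.2% = -0.740%
So the realized real rate is -0.74%.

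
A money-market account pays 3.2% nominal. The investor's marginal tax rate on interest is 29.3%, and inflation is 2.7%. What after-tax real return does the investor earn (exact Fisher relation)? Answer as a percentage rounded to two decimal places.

After-tax nominal return = 3.2% × (1 − 0.293) = 2.2624%.
1 + r = 1.022624 / 1.02700 = 0.995739
After-tax real rate = 0.995739 − 1 → -0.43%.

-0.43%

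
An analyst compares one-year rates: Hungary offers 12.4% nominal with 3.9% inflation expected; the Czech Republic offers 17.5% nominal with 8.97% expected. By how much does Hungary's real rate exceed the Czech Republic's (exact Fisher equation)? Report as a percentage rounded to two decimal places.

0.35%

Hungary: (1 + 0.1240)/(1 + 0.0390) − 1 = 8.1809%
The Czech Republic: (1 + 0.1750)/(1 + 0.0897) − 1 = 7.8278%
Differential = 8.1809% − 7.8278% = 0.3531% → 0.35%.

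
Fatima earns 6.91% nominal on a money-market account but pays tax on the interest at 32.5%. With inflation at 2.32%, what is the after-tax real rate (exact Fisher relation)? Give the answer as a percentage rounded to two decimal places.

2.29%

After-tax nominal return = 6.91% × (1 − 0.325) = 4.66425%.
1 + r = 1.0466425 / 1.02320 = 1.022911
After-tax real rate = 1.022911 − 1 → 2.29%.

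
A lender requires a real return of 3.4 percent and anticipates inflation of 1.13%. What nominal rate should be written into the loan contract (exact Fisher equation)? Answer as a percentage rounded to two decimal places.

4.57%

(1 + i) = (1 + r)(1 + π) = 1.03400 × 1.01130 = 1.0456842
i = 1.0456842 − 1, so the required nominal rate is 4.57%.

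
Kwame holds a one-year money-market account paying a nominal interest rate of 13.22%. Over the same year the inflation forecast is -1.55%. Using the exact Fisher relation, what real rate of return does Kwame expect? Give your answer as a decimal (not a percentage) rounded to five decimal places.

By the Fisher relation, 1 + r = (1 + i)/(1 + π).
1 + r = 1.13220 / 0.98450 = 1.1500254
r = 1.1500254 − 1 = 15.00254%, i.e. 0.15003.

0.15003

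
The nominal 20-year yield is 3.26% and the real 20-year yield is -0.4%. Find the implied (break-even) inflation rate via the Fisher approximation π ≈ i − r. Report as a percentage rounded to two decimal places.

π ≈ i − r = 3.26% − (-0.4%) → 3.66%.

3.66%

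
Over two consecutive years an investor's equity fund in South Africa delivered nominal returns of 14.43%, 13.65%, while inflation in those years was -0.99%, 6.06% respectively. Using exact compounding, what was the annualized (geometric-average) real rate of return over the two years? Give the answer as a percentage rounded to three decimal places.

Nominal growth factor = 1.1443 × 1.1365 = 1.30049695
Price-level growth factor = 0.9901 × 1.0606 = 1.05010006
Real growth factor = 1.30049695 / 1.05010006 = 1.23845051
Annualized real rate = 1.23845051^(1/2) − 1 = 11.2857% → 11.286%.

11.286%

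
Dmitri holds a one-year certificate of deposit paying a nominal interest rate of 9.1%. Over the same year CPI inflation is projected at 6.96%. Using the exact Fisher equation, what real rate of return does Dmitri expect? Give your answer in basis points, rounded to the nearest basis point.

200 basis points

1 + r = 1.09100 / 1.06960 = 1.020007
r = 1.020007 − 1 = 2.0007%, i.e. 200 basis points.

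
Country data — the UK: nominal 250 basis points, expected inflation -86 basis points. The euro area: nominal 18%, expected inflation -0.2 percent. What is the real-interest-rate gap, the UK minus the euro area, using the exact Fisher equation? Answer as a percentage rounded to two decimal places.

The UK: (1 + 0.0250)/(1 − 0.0086) − 1 = 3.3891%
The euro area: (1 + 0.1800)/(1 − 0.0020) − 1 = 18.2365%
Differential = 3.3891% − 18.2365% = -14.8473% → -14.85%.

-14.85%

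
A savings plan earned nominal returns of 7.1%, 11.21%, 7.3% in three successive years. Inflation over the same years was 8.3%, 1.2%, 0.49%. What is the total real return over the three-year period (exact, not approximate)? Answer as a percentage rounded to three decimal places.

Compound the nominal returns: 1.0710 × 1.1121 × 1.0730 = 1.278006.
Compound inflation: 1.0830 × 1.0120 × 1.0049 = 1.101366.
Deflate: 1.278006 / 1.101366 = 1.160383.
Total real return = 1.160383 − 1 → 16.038%.

16.038%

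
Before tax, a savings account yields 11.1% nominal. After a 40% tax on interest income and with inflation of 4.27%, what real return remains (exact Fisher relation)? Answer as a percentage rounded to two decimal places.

2.29%

After-tax nominal return = 11.1% × (1 − 0.4) = 6.6600%.
1 + r = 1.06660 / 1.04270 = 1.022921
After-tax real rate = 1.022921 − 1 → 2.29%.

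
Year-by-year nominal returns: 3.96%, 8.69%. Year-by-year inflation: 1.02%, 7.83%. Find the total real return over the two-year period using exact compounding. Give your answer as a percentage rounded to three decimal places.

Compound the nominal returns: 1.0396 × 1.0869 = 1.129941.
Compound inflation: 1.0102 × 1.0783 = 1.089299.
Deflate: 1.129941 / 1.089299 = 1.037311.
Total real return = 1.037311 − 1 → 3.731%.

3.731%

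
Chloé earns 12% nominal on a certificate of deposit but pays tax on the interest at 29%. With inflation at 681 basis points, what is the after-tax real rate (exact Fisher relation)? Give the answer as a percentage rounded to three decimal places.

1.601%

After-tax nominal return = 12% × (1 − 0.29) = 8.5200%.
1 + r = 1.08520 / 1.06810 = 1.016010
After-tax real rate = 1.016010 − 1 → 1.601%.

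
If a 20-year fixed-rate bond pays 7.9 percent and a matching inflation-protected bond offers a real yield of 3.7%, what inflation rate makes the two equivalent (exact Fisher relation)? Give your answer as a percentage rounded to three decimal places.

(1 + π) = (1 + i)/(1 + r) = 1.07900 / 1.03700 = 1.040501
Break-even inflation = 1.040501 − 1 → 4.050%.

4.050%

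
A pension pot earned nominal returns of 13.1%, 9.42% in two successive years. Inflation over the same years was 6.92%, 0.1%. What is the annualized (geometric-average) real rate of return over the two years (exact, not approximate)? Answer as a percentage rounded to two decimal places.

Nominal growth factor = 1.1310 × 1.0942 = 1.23754020
Price-level growth factor = 1.0692 × 1.0010 = 1.07026920
Real growth factor = 1.23754020 / 1.07026920 = 1.15628872
Annualized real rate = 1.15628872^(1/2) − 1 = 7.5309% → 7.53%.

7.53%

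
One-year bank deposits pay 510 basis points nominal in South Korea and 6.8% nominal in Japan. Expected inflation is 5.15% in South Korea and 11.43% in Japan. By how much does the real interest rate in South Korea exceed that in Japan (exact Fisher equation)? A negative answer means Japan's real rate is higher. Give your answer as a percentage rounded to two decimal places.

4.11%

South Korea: (1 + 0.0510)/(1 + 0.0515) − 1 = -0.0476%
Japan: (1 + 0.0680)/(1 + 0.1143) − 1 = -4.1551%
Differential = -0.0476% − (-4.1551%) = 4.1075% → 4.11%.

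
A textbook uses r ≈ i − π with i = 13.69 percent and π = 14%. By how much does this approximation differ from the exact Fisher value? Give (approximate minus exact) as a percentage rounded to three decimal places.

Approximate: r ≈ 13.690% − 14.000% = -0.3100%
Exact: (1 + 0.1369)/(1 + 0.1400) − 1 = -0.2719%
Error = -0.3100% − (-0.2719%) = -0.0381% → -0.038%.

-0.038%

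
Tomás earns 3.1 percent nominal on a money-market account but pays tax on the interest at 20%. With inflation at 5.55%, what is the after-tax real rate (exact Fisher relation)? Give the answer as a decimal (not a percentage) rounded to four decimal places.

After-tax nominal return = 3.1% × (1 − 0.2) = 2.4800%.
1 + r = 1.02480 / 1.05550 = 0.970914
After-tax real rate = 0.970914 − 1 → -0.0291.

-0.0291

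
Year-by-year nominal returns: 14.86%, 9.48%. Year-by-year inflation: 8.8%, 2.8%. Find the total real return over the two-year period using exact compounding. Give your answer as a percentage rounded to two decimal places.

Nominal growth factor = 1.1486 × 1.0948 = 1.257487
Price-level growth factor = 1.0880 × 1.0280 = 1.118464
Real growth factor = 1.257487 / 1.118464 = 1.124298
Total real return = 1.124298 − 1 → 12.43%.

12.43%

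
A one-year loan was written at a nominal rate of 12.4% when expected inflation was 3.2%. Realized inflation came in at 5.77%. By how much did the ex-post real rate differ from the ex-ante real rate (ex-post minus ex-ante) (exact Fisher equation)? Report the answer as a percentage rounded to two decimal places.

Ex-ante: (1 + 0.1240)/(1 + 0.0320) − 1 = 8.9147%
Ex-post: (1 + 0.1240)/(1 + 0.0577) − 1 = 6.2683%
Difference (ex-post − ex-ante) = -2.6464% → -2.65%.

-2.65%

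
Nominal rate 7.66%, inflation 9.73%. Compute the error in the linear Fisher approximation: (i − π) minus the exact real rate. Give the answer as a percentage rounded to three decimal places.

Approximate: r ≈ 7.660% − 9.730% = -2.0700%
Exact: (1 + 0.0766)/(1 + 0.0973) − 1 = -1.8864%
Error = -2.0700% − (-1.8864%) = -0.1836% → -0.184%.

-0.184%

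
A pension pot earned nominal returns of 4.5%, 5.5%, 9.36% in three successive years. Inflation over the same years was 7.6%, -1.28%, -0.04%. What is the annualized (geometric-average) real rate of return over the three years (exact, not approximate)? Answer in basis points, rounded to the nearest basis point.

433 basis points

Compound the nominal returns: 1.0450 × 1.0550 × 1.0936 = 1.20566666.
Compound inflation: 1.0760 × 0.9872 × 0.9996 = 1.06180231.
Deflate: 1.20566666 / 1.06180231 = 1.13549071.
Annualized real rate = 1.13549071^(1/3) − 1 = 4.3265% → 433 basis points.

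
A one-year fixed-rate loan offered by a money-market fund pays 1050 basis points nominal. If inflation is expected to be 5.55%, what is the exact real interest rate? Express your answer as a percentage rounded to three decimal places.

4.690%

1 + r = 1.10500 / 1.05550 = 1.046897
r = 1.046897 − 1 = 4.6897%, i.e. 4.690%.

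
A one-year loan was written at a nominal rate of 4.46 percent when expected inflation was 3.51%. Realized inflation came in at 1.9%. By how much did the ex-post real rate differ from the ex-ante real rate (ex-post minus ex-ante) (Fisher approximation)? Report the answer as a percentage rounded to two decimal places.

Ex-ante: 4.46% − 3.51% = 0.950%
Ex-post: 4.46% − 1.9% = 2.560%
Difference (ex-post − ex-ante) = 1.6100% → 1.61%.

1.61%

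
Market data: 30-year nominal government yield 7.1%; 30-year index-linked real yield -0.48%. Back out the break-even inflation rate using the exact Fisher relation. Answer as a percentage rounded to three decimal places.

(1 + π) = (1 + i)/(1 + r) = 1.07100 / 0.99520 = 1.076166
Break-even inflation = 1.076166 − 1 → 7.617%.

7.617%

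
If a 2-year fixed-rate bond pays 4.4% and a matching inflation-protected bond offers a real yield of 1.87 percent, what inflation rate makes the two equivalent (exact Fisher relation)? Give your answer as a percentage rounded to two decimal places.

2.48%

(1 + π) = (1 + i)/(1 + r) = 1.04400 / 1.01870 = 1.024836
Break-even inflation = 1.024836 − 1 → 2.48%.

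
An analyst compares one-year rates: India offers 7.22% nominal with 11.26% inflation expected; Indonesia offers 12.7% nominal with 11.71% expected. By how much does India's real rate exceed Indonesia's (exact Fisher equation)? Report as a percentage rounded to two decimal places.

India: (1 + 0.0722)/(1 + 0.1126) − 1 = -3.6311%
Indonesia: (1 + 0.1270)/(1 + 0.1171) − 1 = 0.8862%
Differential = -3.6311% − 0.8862% = -4.5174% → -4.52%.

-4.52%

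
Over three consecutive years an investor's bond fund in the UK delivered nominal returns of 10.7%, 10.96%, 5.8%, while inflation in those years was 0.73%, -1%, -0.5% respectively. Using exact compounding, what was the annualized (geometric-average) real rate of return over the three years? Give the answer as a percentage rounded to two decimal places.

Compound the nominal returns: 1.1070 × 1.1096 × 1.0580 = 1.29957018.
Compound inflation: 1.0073 × 0.9900 × 0.9950 = 0.99224087.
Deflate: 1.29957018 / 0.99224087 = 1.30973257.
Annualized real rate = 1.30973257^(1/3) − 1 = 9.4110% → 9.41%.

9.41%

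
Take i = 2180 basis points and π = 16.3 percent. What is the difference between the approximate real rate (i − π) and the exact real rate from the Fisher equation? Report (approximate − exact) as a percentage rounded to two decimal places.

Approximate: r ≈ 21.800% − 16.300% = 5.5000%
Exact: (1 + 0.2180)/(1 + 0.1630) − 1 = 4.7291%
Error = 5.5000% − 4.7291% = 0.7709% → 0.77%.

0.77%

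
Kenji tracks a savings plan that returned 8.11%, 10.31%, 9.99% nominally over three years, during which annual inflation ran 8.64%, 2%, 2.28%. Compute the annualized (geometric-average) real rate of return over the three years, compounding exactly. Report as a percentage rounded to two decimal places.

4.99%

Compound the nominal returns: 1.0811 × 1.1031 × 1.0999 = 1.31169829.
Compound inflation: 1.0864 × 1.0200 × 1.0228 = 1.13339332.
Deflate: 1.31169829 / 1.13339332 = 1.15731959.
Annualized real rate = 1.15731959^(1/3) − 1 = 4.9908% → 4.99%.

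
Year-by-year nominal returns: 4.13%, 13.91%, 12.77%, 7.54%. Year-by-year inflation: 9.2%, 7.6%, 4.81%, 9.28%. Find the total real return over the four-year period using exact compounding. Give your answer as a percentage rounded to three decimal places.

Compound the nominal returns: 1.0413 × 1.1391 × 1.1277 × 1.0754 = 1.4384717.
Compound inflation: 1.0920 × 1.0760 × 1.0481 × 1.0928 = 1.3457932.
Deflate: 1.4384717 / 1.3457932 = 1.0688654.
Total real return = 1.0688654 − 1 → 6.887%.

6.887%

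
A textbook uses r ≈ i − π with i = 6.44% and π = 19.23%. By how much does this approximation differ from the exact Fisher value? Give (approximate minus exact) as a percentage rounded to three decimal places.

Approximate: r ≈ 6.440% − 19.230% = -12.7900%
Exact: (1 + 0.0644)/(1 + 0.1923) − 1 = -10.7272%
Error = -12.7900% − (-10.7272%) = -2.0628% → -2.063%.

-2.063%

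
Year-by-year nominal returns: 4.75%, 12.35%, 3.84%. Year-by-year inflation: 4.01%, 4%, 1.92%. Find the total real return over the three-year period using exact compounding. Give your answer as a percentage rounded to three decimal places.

10.847%

Nominal growth factor = 1.0475 × 1.1235 × 1.0384 = 1.222058
Price-level growth factor = 1.0401 × 1.0400 × 1.0192 = 1.102473
Real growth factor = 1.222058 / 1.102473 = 1.108470
Total real return = 1.108470 − 1 → 10.847%.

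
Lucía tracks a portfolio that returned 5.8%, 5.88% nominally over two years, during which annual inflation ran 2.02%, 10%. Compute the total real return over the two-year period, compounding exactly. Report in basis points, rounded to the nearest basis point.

Compound the nominal returns: 1.0580 × 1.0588 = 1.120210.
Compound inflation: 1.0202 × 1.1000 = 1.122220.
Deflate: 1.120210 / 1.122220 = 0.998209.
Total real return = 0.998209 − 1 → -18 basis points.

-18 basis points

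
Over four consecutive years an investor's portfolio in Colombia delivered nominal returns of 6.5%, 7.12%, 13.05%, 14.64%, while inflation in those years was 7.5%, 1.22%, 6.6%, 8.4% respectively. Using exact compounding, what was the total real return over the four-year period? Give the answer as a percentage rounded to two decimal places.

Nominal growth factor = 1.0650 × 1.0712 × 1.1305 × 1.1464 = 1.478519
Price-level growth factor = 1.0750 × 1.0122 × 1.0660 × 1.0840 = 1.257365
Real growth factor = 1.478519 / 1.257365 = 1.175887
Total real return = 1.175887 − 1 → 17.59%.

17.59%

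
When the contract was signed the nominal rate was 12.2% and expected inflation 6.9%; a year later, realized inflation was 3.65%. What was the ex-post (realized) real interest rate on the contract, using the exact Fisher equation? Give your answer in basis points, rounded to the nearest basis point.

825 basis points

Ex-post: (1 + 0.1220)/(1 + 0.0365) − 1 = 8.2489%
So the realized real rate is 825 basis points.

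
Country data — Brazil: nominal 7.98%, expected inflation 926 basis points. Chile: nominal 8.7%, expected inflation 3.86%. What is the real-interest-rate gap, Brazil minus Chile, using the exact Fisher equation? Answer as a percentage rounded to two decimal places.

-5.83%

Brazil: (1 + 0.0798)/(1 + 0.0926) − 1 = -1.1715%
Chile: (1 + 0.0870)/(1 + 0.0386) − 1 = 4.6601%
Differential = -1.1715% − 4.6601% = -5.8316% → -5.83%.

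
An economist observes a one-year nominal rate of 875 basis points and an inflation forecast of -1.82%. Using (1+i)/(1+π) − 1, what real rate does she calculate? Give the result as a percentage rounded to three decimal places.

10.766%

By the Fisher relation, 1 + r = (1 + i)/(1 + π).
1 + r = 1.08750 / 0.98180 = 1.107659
r = 1.107659 − 1 = 10.7659%, i.e. 10.766%.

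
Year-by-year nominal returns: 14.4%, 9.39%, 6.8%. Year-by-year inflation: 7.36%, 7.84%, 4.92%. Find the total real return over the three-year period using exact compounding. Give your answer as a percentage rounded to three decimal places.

10.026%

Compound the nominal returns: 1.1440 × 1.0939 × 1.0680 = 1.336518.
Compound inflation: 1.0736 × 1.0784 × 1.0492 = 1.214733.
Deflate: 1.336518 / 1.214733 = 1.100257.
Total real return = 1.100257 − 1 → 10.026%.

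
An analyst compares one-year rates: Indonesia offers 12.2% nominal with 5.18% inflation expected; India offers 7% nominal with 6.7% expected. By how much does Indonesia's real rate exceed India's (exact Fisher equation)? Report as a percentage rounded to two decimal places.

Indonesia: (1 + 0.1220)/(1 + 0.0518) − 1 = 6.6743%
India: (1 + 0.0700)/(1 + 0.0670) − 1 = 0.2812%
Differential = 6.6743% − 0.2812% = 6.3931% → 6.39%.

6.39%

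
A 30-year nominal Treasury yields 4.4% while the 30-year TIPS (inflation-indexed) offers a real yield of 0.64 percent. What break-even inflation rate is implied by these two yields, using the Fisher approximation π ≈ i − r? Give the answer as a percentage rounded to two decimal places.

3.76%

π ≈ i − r = 4.4% − 0.64% → 3.76%.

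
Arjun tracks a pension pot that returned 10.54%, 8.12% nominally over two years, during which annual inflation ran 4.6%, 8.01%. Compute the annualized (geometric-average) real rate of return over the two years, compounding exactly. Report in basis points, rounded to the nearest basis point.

Compound the nominal returns: 1.1054 × 1.0812 = 1.19515848.
Compound inflation: 1.0460 × 1.0801 = 1.12978460.
Deflate: 1.19515848 / 1.12978460 = 1.05786402.
Annualized real rate = 1.05786402^(1/2) − 1 = 2.8525% → 285 basis points.

285 basis points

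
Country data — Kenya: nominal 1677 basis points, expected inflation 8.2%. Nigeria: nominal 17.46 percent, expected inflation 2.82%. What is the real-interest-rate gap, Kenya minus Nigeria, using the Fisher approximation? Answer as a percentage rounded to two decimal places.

-6.07%

Kenya: 16.77% − 8.2% = 8.570%
Nigeria: 17.46% − 2.82% = 14.640%
Differential = -6.070% → -6.07%.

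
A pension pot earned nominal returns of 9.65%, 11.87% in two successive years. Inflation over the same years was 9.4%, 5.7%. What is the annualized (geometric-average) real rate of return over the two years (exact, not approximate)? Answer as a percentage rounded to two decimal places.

Compound the nominal returns: 1.0965 × 1.1187 = 1.22665455.
Compound inflation: 1.0940 × 1.0570 = 1.15635800.
Deflate: 1.22665455 / 1.15635800 = 1.06079134.
Annualized real rate = 1.06079134^(1/2) − 1 = 2.9947% → 2.99%.

2.99%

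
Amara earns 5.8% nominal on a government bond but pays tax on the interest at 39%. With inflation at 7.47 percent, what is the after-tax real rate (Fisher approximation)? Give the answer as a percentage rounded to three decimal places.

After-tax nominal return = 5.8% × (1 − 0.39) = 3.5380%.
r ≈ 3.5380% − 7.47% → -3.932%.

-3.932%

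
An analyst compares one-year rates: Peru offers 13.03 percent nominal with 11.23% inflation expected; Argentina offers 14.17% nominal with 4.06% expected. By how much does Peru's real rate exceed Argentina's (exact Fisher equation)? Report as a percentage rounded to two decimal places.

Peru: (1 + 0.1303)/(1 + 0.1123) − 1 = 1.6183%
Argentina: (1 + 0.1417)/(1 + 0.0406) − 1 = 9.7155%
Differential = 1.6183% − 9.7155% = -8.0973% → -8.10%.

-8.10%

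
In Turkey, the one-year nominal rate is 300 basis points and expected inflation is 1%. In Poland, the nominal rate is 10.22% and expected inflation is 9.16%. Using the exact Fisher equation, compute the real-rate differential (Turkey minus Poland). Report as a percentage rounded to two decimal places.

Turkey: (1 + 0.0300)/(1 + 0.0100) − 1 = 1.9802%
Poland: (1 + 0.1022)/(1 + 0.0916) − 1 = 0.9711%
Differential = 1.9802% − 0.9711% = 1.0091% → 1.01%.

1.01%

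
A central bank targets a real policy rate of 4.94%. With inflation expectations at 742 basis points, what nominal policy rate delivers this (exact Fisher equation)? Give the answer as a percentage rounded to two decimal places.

12.73%

(1 + i) = (1 + r)(1 + π) = 1.04940 × 1.07420 = 1.12726548
i = 1.12726548 − 1, so the required nominal rate is 12.73%.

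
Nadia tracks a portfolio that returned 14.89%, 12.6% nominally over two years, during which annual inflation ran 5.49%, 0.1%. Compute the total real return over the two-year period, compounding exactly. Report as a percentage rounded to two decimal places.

22.51%

Compound the nominal returns: 1.1489 × 1.1260 = 1.293661.
Compound inflation: 1.0549 × 1.0010 = 1.055955.
Deflate: 1.293661 / 1.055955 = 1.225110.
Total real return = 1.225110 − 1 → 22.51%.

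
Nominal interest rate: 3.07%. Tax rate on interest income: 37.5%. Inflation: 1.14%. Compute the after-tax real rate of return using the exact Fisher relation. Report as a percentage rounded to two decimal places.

0.77%

After-tax nominal return = 3.07% × (1 − 0.375) = 1.91875%.
1 + r = 1.0191875 / 1.01140 = 1.007700
After-tax real rate = 1.007700 − 1 → 0.77%.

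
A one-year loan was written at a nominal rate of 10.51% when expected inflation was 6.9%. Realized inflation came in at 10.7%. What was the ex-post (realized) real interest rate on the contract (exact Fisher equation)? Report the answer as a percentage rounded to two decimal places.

Ex-post: (1 + 0.1051)/(1 + 0.1070) − 1 = -0.1716%
So the realized real rate is -0.17%.

-0.17%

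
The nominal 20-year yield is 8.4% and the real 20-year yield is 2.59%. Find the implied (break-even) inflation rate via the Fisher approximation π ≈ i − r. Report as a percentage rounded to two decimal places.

5.81%

π ≈ i − r = 8.4% − 2.59% → 5.81%.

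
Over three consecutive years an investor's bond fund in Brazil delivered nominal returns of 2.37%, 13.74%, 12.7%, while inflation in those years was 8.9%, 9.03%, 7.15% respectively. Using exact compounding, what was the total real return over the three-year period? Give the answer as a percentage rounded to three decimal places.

3.144%

Compound the nominal returns: 1.0237 × 1.1374 × 1.1270 = 1.312230.
Compound inflation: 1.0890 × 1.0903 × 1.0715 = 1.272231.
Deflate: 1.312230 / 1.272231 = 1.031440.
Total real return = 1.031440 − 1 → 3.144%.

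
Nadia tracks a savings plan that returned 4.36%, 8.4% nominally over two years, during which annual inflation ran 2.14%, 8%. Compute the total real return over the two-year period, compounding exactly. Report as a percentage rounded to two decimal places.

Compound the nominal returns: 1.0436 × 1.0840 = 1.131262.
Compound inflation: 1.0214 × 1.0800 = 1.103112.
Deflate: 1.131262 / 1.103112 = 1.025519.
Total real return = 1.025519 − 1 → 2.55%.

2.55%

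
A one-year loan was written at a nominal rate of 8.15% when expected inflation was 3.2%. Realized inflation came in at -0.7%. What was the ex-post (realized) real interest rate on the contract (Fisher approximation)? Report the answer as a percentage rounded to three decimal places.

Ex-post: 8.15% − (-0.7%) = 8.850%
So the realized real rate is 8.850%.

8.850%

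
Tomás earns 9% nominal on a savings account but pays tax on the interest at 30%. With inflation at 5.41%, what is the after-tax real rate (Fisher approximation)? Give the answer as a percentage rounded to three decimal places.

After-tax nominal return = 9% × (1 − 0.3) = 6.3000%.
r ≈ 6.3000% − 5.41% → 0.890%.

0.890%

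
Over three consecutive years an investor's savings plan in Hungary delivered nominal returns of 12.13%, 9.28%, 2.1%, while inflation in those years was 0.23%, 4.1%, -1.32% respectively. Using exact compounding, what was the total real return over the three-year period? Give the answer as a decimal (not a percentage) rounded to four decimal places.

0.2151

Nominal growth factor = 1.1213 × 1.0928 × 1.0210 = 1.251089
Price-level growth factor = 1.0023 × 1.0410 × 0.9868 = 1.029621
Real growth factor = 1.251089 / 1.029621 = 1.215096
Total real return = 1.215096 − 1 → 0.2151.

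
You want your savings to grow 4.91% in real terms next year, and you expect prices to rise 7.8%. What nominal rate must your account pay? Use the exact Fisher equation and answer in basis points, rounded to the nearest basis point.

(1 + i) = (1 + r)(1 + π) = 1.04910 × 1.07800 = 1.1309298
i = 1.1309298 − 1, so the required nominal rate is 1309 basis points.

1309 basis points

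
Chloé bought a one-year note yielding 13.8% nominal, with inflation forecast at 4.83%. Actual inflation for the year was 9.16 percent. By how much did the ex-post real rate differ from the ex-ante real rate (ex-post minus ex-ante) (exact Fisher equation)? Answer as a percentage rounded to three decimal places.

Ex-ante: (1 + 0.1380)/(1 + 0.0483) − 1 = 8.5567%
Ex-post: (1 + 0.1380)/(1 + 0.0916) − 1 = 4.2506%
Difference (ex-post − ex-ante) = -4.3061% → -4.306%.

-4.306%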